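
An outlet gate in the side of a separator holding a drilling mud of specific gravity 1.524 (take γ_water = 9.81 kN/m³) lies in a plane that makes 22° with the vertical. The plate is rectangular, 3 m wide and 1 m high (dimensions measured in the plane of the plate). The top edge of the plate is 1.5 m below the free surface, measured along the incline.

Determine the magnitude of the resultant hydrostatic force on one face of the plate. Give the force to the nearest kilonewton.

F ≈ 83 kN

γ = 1.524 × 9.81 = 14.95044 kN/m³.
The plate makes 22° with the vertical, i.e. θ = 90° − 22° = 68° to the horizontal. Measuring y along the incline from the free-surface line, vertical depth h = y·sinθ with sinθ = 0.927184.
The centroid lies 1/2 = 0.5 m below the top edge, so y_c = 1.5 + 0.5 = 2 m and h_c = 2 × 0.927184 = 1.85437 m.
A = 3 × 1 = 3 m².
Resultant F = γ·h_c·A = 14.95044 × 1.85437 × 3 = 83.1709 kN.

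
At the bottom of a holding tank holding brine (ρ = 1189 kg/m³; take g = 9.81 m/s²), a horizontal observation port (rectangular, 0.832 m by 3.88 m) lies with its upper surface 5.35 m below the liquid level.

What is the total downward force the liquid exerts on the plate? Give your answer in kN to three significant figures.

F ≈ 201 kN

γ = ρg = 1189 × 9.81 / 1000 = 11.66409 kN/m³.
The plate is horizontal, so pressure is uniform at p = γ·h = 11.66409 × 5.35 = 62.4029 kN/m².
A = 0.832 × 3.88 = 3.22816 m².
F = p·A = 62.4029 × 3.22816 = 201.447 kN.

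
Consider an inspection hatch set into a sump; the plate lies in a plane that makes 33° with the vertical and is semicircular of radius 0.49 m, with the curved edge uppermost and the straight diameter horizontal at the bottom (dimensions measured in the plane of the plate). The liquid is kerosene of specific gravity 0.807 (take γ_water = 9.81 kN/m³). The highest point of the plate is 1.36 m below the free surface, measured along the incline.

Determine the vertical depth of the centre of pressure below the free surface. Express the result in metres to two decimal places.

h_p = 1.39 m

γ = 0.807 × 9.81 = 7.91667 kN/m³.
The plate makes 33° with the vertical, i.e. θ = 90° − 33° = 57° to the horizontal. Measuring y along the incline from the free-surface line, vertical depth h = y·sinθ with sinθ = 0.838671.
The centroid lies 4r/(3π) = 0.207962 m above the diameter, so r − 4r/(3π) = 0.49 − 0.207962 = 0.282038 m below the topmost point, so y_c = 1.36 + 0.282038 = 1.64204 m and h_c = 1.64204 × 0.838671 = 1.37713 m.
A = πr²/2 = π × 0.49²/2 = 0.377148 m².
Resultant F = γ·h_c·A = 7.91667 × 1.37713 × 0.377148 = 4.11177 kN.
I_c = (π/8 − 8/(9π))·r⁴ = 0.109757 × 0.49⁴ = 0.00632727 m⁴.
Centre of pressure: y_p = y_c + I_c/(y_c·A) = 1.64204 + 0.00632727/(1.64204 × 0.377148) = 1.64204 + 0.0102169 = 1.65226 m along the plane.
Vertically, h_p = y_p·sinθ = 1.65226 × 0.838671 = 1.3857 m.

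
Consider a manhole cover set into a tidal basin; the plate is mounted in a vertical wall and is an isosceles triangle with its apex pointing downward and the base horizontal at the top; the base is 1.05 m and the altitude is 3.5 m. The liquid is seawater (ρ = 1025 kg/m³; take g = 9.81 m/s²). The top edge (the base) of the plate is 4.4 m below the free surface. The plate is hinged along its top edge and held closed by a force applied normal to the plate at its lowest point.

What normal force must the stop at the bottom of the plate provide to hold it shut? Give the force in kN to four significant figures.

P ≈ 37.88 kN

γ = ρg = 1025 × 9.81 / 1000 = 10.05525 kN/m³.
With the apex down, the centroid sits h/3 = 3.5/3 = 1.16667 m below the base (the top edge), so the centroid depth is h_c = 4.4 + 1.16667 = 5.56667 m.
A = ½ × 1.05 × 3.5 = 1.8375 m².
Resultant F = γ·h_c·A = 10.05525 × 5.56667 × 1.8375 = 102.853 kN.
I_c = b·h³/36 = 1.05 × 3.5³/36 = 1.25052 m⁴.
Centre of pressure: y_p = y_c + I_c/(y_c·A) = 5.56667 + 1.25052/(5.56667 × 1.8375) = 5.56667 + 0.122255 = 5.68893 m along the plane.
The resultant acts 1.16667 + 0.122255 = 1.28893 m (along the plate) below the hinge at the top edge, so the moment about the hinge is M = F × 1.28893 = 102.853 × 1.28893 = 132.57 kN·m.
A normal force at the bottom, 3.5 m from the hinge, must supply this moment: P = 132.57/3.5 = 37.8771 kN.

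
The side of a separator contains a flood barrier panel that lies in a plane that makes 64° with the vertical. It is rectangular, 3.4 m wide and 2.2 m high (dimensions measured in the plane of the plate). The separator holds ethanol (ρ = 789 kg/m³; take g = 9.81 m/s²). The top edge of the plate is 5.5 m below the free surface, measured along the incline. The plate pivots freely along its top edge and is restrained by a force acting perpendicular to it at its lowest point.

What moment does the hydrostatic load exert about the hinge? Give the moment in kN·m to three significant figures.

γ = ρg = 789 × 9.81 / 1000 = 7.74009 kN/m³.
The plate makes 64° with the vertical, i.e. θ = 90° − 64° = 26° to the horizontal. Measuring y along the incline from the free-surface line, vertical depth h = y·sinθ with sinθ = 0.438371.
The centroid lies 2.2/2 = 1.1 m below the top edge, so y_c = 5.5 + 1.1 = 6.6 m and h_c = 6.6 × 0.438371 = 2.89325 m.
A = 3.4 × 2.2 = 7.48 m².
Resultant F = γ·h_c·A = 7.74009 × 2.89325 × 7.48 = 167.507 kN.
I_c = b·h³/12 = 3.4 × 2.2³/12 = 3.01693 m⁴.
Centre of pressure: y_p = y_c + I_c/(y_c·A) = 6.6 + 3.01693/(6.6 × 7.48) = 6.6 + 0.061111 = 6.66111 m along the plane.
The resultant acts 1.1 + 0.061111 = 1.16111 m (along the plate) below the hinge at the top edge, so the moment about the hinge is M = F × 1.16111 = 167.507 × 1.16111 = 194.494 kN·m.

M ≈ 194 kN·m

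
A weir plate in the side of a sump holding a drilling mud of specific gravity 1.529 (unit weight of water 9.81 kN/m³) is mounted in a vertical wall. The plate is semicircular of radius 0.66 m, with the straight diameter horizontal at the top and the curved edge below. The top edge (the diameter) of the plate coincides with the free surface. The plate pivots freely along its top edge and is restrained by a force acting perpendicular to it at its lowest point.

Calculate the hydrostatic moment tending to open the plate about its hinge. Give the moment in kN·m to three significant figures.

γ = 1.529 × 9.81 = 14.99949 kN/m³.
The centroid of a semicircle lies 4r/(3π) = 0.280113 m from the diameter, here below the top edge, so the centroid depth is h_c = 0.280113 m.
A = πr²/2 = π × 0.66²/2 = 0.684239 m².
Resultant F = γ·h_c·A = 14.99949 × 0.280113 × 0.684239 = 2.87487 kN.
I_c = (π/8 − 8/(9π))·r⁴ = 0.109757 × 0.66⁴ = 0.0208261 m⁴.
Centre of pressure: y_p = y_c + I_c/(y_c·A) = 0.280113 + 0.0208261/(0.280113 × 0.684239) = 0.280113 + 0.108659 = 0.388772 m along the plane.
The resultant acts 0.280113 + 0.108659 = 0.388772 m (along the plate) below the hinge at the top edge, so the moment about the hinge is M = F × 0.388772 = 2.87487 × 0.388772 = 1.11767 kN·m.

M ≈ 1.12 kN·m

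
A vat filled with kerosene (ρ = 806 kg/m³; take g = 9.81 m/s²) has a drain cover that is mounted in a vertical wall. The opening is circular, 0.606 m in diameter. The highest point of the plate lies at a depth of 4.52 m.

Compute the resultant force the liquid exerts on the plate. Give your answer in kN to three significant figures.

F ≈ 11.0 kN

γ = ρg = 806 × 9.81 / 1000 = 7.90686 kN/m³.
The centroid is at the centre, 0.303 m below the top of the plate, so the centroid depth is h_c = 4.52 + 0.303 = 4.823 m.
A = π(0.303)² = 0.288426 m².
Resultant F = γ·h_c·A = 7.90686 × 4.823 × 0.288426 = 10.9991 kN.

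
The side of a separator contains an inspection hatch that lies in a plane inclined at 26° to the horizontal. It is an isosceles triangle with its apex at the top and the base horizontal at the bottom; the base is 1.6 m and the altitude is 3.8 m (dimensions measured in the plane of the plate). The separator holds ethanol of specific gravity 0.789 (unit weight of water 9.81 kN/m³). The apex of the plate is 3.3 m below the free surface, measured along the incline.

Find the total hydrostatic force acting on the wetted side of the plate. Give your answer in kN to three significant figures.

F ≈ 60.2 kN

γ = 0.789 × 9.81 = 7.74009 kN/m³.
Let θ = 26° be the plate's angle to the horizontal; measure y along the incline from where the plane meets the free surface. Vertical depth h = y·sinθ with sinθ = 0.438371.
With the apex up, the centroid sits 2h/3 = 2 × 3.8/3 = 2.53333 m below the apex, so y_c = 3.3 + 2.53333 = 5.83333 m and h_c = 5.83333 × 0.438371 = 2.55716 m.
A = ½ × 1.6 × 3.8 = 3.04 m².
Resultant F = γ·h_c·A = 7.74009 × 2.55716 × 3.04 = 60.1697 kN.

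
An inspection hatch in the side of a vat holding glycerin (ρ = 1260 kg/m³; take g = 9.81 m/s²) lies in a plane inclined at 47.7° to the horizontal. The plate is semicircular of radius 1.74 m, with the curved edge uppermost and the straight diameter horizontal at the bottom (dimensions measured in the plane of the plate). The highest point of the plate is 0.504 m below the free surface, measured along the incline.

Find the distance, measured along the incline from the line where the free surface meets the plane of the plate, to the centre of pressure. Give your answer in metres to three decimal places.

y_p = 1.646 m

γ = ρg = 1260 × 9.81 / 1000 = 12.3606 kN/m³.
Let θ = 47.7° be the plate's angle to the horizontal; measure y along the incline from where the plane meets the free surface. Vertical depth h = y·sinθ with sinθ = 0.739631.
The centroid lies 4r/(3π) = 0.738479 m above the diameter, so r − 4r/(3π) = 1.74 − 0.738479 = 1.00152 m below the topmost point, so y_c = 0.504 + 1.00152 = 1.50552 m and h_c = 1.50552 × 0.739631 = 1.11353 m.
A = πr²/2 = π × 1.74²/2 = 4.75574 m².
Resultant F = γ·h_c·A = 12.3606 × 1.11353 × 4.75574 = 65.4575 kN.
I_c = (π/8 − 8/(9π))·r⁴ = 0.109757 × 1.74⁴ = 1.00607 m⁴.
Centre of pressure: y_p = y_c + I_c/(y_c·A) = 1.50552 + 1.00607/(1.50552 × 4.75574) = 1.50552 + 0.140515 = 1.64603 m along the plane.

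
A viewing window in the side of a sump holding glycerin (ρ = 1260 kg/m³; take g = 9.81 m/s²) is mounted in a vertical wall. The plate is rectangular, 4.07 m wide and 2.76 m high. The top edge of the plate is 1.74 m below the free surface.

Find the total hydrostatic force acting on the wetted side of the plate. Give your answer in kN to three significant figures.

γ = ρg = 1260 × 9.81 / 1000 = 12.3606 kN/m³.
The centroid lies 2.76/2 = 1.38 m below the top edge, so the centroid depth is h_c = 1.74 + 1.38 = 3.12 m.
A = 4.07 × 2.76 = 11.2332 m².
Resultant F = γ·h_c·A = 12.3606 × 3.12 × 11.2332 = 433.209 kN.

F ≈ 433 kN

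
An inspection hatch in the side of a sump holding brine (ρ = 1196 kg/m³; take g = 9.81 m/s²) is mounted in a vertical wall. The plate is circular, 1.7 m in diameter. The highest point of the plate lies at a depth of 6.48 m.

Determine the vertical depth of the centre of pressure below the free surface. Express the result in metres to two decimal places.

h_p = 7.35 m

γ = ρg = 1196 × 9.81 / 1000 = 11.73276 kN/m³.
The centroid is at the centre, 0.85 m below the top of the plate, so the centroid depth is h_c = 6.48 + 0.85 = 7.33 m.
A = π(0.85)² = 2.2698 m².
Resultant F = γ·h_c·A = 11.73276 × 7.33 × 2.2698 = 195.205 kN.
I_c = πr⁴/4 = π × 0.85⁴/4 = 0.409983 m⁴.
Centre of pressure: y_p = y_c + I_c/(y_c·A) = 7.33 + 0.409983/(7.33 × 2.2698) = 7.33 + 0.0246419 = 7.35464 m along the plane.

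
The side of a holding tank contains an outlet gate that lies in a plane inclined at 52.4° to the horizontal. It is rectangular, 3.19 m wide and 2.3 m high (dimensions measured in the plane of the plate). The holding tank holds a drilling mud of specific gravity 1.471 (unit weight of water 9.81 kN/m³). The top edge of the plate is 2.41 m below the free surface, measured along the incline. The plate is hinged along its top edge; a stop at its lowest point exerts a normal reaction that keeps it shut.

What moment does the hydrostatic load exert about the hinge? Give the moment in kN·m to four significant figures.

γ = 1.471 × 9.81 = 14.43051 kN/m³.
Let θ = 52.4° be the plate's angle to the horizontal; measure y along the incline from where the plane meets the free surface. Vertical depth h = y·sinθ with sinθ = 0.792290.
The centroid lies 2.3/2 = 1.15 m below the top edge, so y_c = 2.41 + 1.15 = 3.56 m and h_c = 3.56 × 0.792290 = 2.82055 m.
A = 3.19 × 2.3 = 7.337 m².
Resultant F = γ·h_c·A = 14.43051 × 2.82055 × 7.337 = 298.63 kN.
I_c = b·h³/12 = 3.19 × 2.3³/12 = 3.23439 m⁴.
Centre of pressure: y_p = y_c + I_c/(y_c·A) = 3.56 + 3.23439/(3.56 × 7.337) = 3.56 + 0.123829 = 3.68383 m along the plane.
The resultant acts 1.15 + 0.123829 = 1.27383 m (along the plate) below the hinge at the top edge, so the moment about the hinge is M = F × 1.27383 = 298.63 × 1.27383 = 380.404 kN·m.

M ≈ 380.4 kN·m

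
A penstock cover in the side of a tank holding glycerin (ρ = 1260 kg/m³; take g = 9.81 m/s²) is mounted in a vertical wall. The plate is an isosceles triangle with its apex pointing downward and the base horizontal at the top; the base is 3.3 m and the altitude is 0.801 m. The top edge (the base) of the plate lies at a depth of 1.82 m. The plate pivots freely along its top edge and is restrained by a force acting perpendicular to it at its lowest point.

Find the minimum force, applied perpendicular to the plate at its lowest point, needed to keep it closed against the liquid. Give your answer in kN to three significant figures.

γ = ρg = 1260 × 9.81 / 1000 = 12.3606 kN/m³.
With the apex down, the centroid sits h/3 = 0.801/3 = 0.267 m below the base (the top edge), so the centroid depth is h_c = 1.82 + 0.267 = 2.087 m.
A = ½ × 3.3 × 0.801 = 1.32165 m².
Resultant F = γ·h_c·A = 12.3606 × 2.087 × 1.32165 = 34.094 kN.
I_c = b·h³/36 = 3.3 × 0.801³/36 = 0.0471096 m⁴.
Centre of pressure: y_p = y_c + I_c/(y_c·A) = 2.087 + 0.0471096/(2.087 × 1.32165) = 2.087 + 0.0170793 = 2.10408 m along the plane.
The resultant acts 0.267 + 0.0170793 = 0.284079 m (along the plate) below the hinge at the top edge, so the moment about the hinge is M = F × 0.284079 = 34.094 × 0.284079 = 9.68539 kN·m.
A normal force at the bottom, 0.801 m from the hinge, must supply this moment: P = 9.68539/0.801 = 12.0916 kN.

P ≈ 12.1 kN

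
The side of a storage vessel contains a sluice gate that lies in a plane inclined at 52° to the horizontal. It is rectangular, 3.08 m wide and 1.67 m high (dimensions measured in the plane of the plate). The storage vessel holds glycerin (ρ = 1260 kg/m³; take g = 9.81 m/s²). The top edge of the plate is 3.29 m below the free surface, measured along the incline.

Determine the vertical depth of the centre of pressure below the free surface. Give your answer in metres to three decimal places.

h_p = 3.295 m

γ = ρg = 1260 × 9.81 / 1000 = 12.3606 kN/m³.
Let θ = 52° be the plate's angle to the horizontal; measure y along the incline from where the plane meets the free surface. Vertical depth h = y·sinθ with sinθ = 0.788011.
The centroid lies 1.67/2 = 0.835 m below the top edge, so y_c = 3.29 + 0.835 = 4.125 m and h_c = 4.125 × 0.788011 = 3.25055 m.
A = 3.08 × 1.67 = 5.1436 m².
Resultant F = γ·h_c·A = 12.3606 × 3.25055 × 5.1436 = 206.663 kN.
I_c = b·h³/12 = 3.08 × 1.67³/12 = 1.19542 m⁴.
Centre of pressure: y_p = y_c + I_c/(y_c·A) = 4.125 + 1.19542/(4.125 × 5.1436) = 4.125 + 0.0563416 = 4.18134 m along the plane.
Vertically, h_p = y_p·sinθ = 4.18134 × 0.788011 = 3.29494 m.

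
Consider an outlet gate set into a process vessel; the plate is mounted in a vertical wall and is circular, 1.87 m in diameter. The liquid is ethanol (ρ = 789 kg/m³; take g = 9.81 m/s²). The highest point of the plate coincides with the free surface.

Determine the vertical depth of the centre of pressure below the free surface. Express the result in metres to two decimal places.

γ = ρg = 789 × 9.81 / 1000 = 7.74009 kN/m³.
The centroid is at the centre, 0.935 m below the top of the plate, so the centroid depth is h_c = 0.935 m.
A = π(0.935)² = 2.74646 m².
Resultant F = γ·h_c·A = 7.74009 × 0.935 × 2.74646 = 19.8761 kN.
I_c = πr⁴/4 = π × 0.935⁴/4 = 0.600256 m⁴.
Centre of pressure: y_p = y_c + I_c/(y_c·A) = 0.935 + 0.600256/(0.935 × 2.74646) = 0.935 + 0.23375 = 1.16875 m along the plane.

h_p = 1.17 m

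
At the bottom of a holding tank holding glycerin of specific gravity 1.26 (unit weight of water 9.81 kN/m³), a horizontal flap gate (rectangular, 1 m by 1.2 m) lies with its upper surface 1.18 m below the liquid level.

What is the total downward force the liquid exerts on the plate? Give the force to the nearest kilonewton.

F ≈ 18 kN

γ = 1.26 × 9.81 = 12.3606 kN/m³.
The plate is horizontal, so pressure is uniform at p = γ·h = 12.3606 × 1.18 = 14.5855 kN/m².
A = 1 × 1.2 = 1.2 m².
F = p·A = 14.5855 × 1.2 = 17.5026 kN.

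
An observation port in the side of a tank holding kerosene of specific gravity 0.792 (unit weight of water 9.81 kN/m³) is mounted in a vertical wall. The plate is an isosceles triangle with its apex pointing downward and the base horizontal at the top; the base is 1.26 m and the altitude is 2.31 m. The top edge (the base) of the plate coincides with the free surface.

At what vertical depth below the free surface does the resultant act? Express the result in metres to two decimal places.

γ = 0.792 × 9.81 = 7.76952 kN/m³.
With the apex down, the centroid sits h/3 = 2.31/3 = 0.77 m below the base (the top edge), so the centroid depth is h_c = 0.77 m.
A = ½ × 1.26 × 2.31 = 1.4553 m².
Resultant F = γ·h_c·A = 7.76952 × 0.77 × 1.4553 = 8.70638 kN.
I_c = b·h³/36 = 1.26 × 2.31³/36 = 0.431424 m⁴.
Centre of pressure: y_p = y_c + I_c/(y_c·A) = 0.77 + 0.431424/(0.77 × 1.4553) = 0.77 + 0.385 = 1.155 m along the plane.

h_p = 1.16 m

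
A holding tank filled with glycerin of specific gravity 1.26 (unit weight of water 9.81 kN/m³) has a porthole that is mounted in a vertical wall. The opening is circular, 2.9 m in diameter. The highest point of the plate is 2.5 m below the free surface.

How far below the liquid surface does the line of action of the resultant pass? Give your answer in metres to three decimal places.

h_p = 4.083 m

γ = 1.26 × 9.81 = 12.3606 kN/m³.
The centroid is at the centre, 1.45 m below the top of the plate, so the centroid depth is h_c = 2.5 + 1.45 = 3.95 m.
A = π(1.45)² = 6.6052 m².
Resultant F = γ·h_c·A = 12.3606 × 3.95 × 6.6052 = 322.495 kN.
I_c = πr⁴/4 = π × 1.45⁴/4 = 3.47186 m⁴.
Centre of pressure: y_p = y_c + I_c/(y_c·A) = 3.95 + 3.47186/(3.95 × 6.6052) = 3.95 + 0.13307 = 4.08307 m along the plane.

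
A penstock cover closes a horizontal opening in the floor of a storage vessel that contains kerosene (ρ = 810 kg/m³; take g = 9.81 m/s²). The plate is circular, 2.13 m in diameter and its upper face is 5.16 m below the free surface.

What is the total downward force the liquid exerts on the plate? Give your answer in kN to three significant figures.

γ = ρg = 810 × 9.81 / 1000 = 7.9461 kN/m³.
The plate is horizontal, so pressure is uniform at p = γ·h = 7.9461 × 5.16 = 41.0019 kN/m².
A = π(1.065)² = 3.56327 m².
F = p·A = 41.0019 × 3.56327 = 146.101 kN.

F ≈ 146 kN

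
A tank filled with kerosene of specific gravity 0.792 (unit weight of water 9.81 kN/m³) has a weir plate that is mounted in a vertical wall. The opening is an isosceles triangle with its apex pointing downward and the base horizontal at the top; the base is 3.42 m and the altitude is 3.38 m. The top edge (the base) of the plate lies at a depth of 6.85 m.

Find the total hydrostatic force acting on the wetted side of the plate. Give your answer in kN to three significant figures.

γ = 0.792 × 9.81 = 7.76952 kN/m³.
With the apex down, the centroid sits h/3 = 3.38/3 = 1.12667 m below the base (the top edge), so the centroid depth is h_c = 6.85 + 1.12667 = 7.97667 m.
A = ½ × 3.42 × 3.38 = 5.7798 m².
Resultant F = γ·h_c·A = 7.76952 × 7.97667 × 5.7798 = 358.203 kN.

F ≈ 358 kN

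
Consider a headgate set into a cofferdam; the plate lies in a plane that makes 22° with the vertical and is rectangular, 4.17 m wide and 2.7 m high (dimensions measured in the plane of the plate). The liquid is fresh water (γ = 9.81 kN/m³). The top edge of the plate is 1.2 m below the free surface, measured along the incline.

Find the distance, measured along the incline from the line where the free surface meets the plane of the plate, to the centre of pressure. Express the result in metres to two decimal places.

y_p = 2.79 m

γ = 9.81 kN/m³.
The plate makes 22° with the vertical, i.e. θ = 90° − 22° = 68° to the horizontal. Measuring y along the incline from the free-surface line, vertical depth h = y·sinθ with sinθ = 0.927184.
The centroid lies 2.7/2 = 1.35 m below the top edge, so y_c = 1.2 + 1.35 = 2.55 m and h_c = 2.55 × 0.927184 = 2.36432 m.
A = 4.17 × 2.7 = 11.259 m².
Resultant F = γ·h_c·A = 9.81 × 2.36432 × 11.259 = 261.141 kN.
I_c = b·h³/12 = 4.17 × 2.7³/12 = 6.83984 m⁴.
Centre of pressure: y_p = y_c + I_c/(y_c·A) = 2.55 + 6.83984/(2.55 × 11.259) = 2.55 + 0.238235 = 2.78823 m along the plane.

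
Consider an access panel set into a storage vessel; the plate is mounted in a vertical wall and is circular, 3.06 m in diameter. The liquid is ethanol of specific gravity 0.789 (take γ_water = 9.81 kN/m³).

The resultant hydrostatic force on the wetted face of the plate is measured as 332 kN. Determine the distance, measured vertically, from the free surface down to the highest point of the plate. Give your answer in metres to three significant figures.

γ = 0.789 × 9.81 = 7.74009 kN/m³.
A = π(1.53)² = 7.35415 m².
From F = γ·h_c·A, the centroid depth is h_c = 332/(7.74009 × 7.35415) = 5.83257 m.
The centroid is at the centre, 1.53 m below the top of the plate, so the highest point sits at h_top = 5.83257 − 1.53 = 4.30257 m below the surface.

d_top ≈ 4.30 m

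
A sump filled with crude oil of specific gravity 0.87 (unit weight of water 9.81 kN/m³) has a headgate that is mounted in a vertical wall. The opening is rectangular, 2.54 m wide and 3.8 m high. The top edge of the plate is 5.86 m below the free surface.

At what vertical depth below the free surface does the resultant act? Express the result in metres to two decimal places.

h_p = 7.92 m

γ = 0.87 × 9.81 = 8.5347 kN/m³.
The centroid lies 3.8/2 = 1.9 m below the top edge, so the centroid depth is h_c = 5.86 + 1.9 = 7.76 m.
A = 2.54 × 3.8 = 9.652 m².
Resultant F = γ·h_c·A = 8.5347 × 7.76 × 9.652 = 639.245 kN.
I_c = b·h³/12 = 2.54 × 3.8³/12 = 11.6146 m⁴.
Centre of pressure: y_p = y_c + I_c/(y_c·A) = 7.76 + 11.6146/(7.76 × 9.652) = 7.76 + 0.155069 = 7.91507 m along the plane.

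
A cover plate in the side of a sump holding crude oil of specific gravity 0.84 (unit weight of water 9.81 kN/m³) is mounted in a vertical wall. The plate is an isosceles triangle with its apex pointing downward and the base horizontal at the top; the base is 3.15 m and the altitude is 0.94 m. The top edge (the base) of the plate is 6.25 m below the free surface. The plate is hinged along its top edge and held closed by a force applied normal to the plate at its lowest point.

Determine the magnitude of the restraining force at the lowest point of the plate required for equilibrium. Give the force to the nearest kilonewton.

P ≈ 27 kN

γ = 0.84 × 9.81 = 8.2404 kN/m³.
With the apex down, the centroid sits h/3 = 0.94/3 = 0.313333 m below the base (the top edge), so the centroid depth is h_c = 6.25 + 0.313333 = 6.56333 m.
A = ½ × 3.15 × 0.94 = 1.4805 m².
Resultant F = γ·h_c·A = 8.2404 × 6.56333 × 1.4805 = 80.072 kN.
I_c = b·h³/36 = 3.15 × 0.94³/36 = 0.0726761 m⁴.
Centre of pressure: y_p = y_c + I_c/(y_c·A) = 6.56333 + 0.0726761/(6.56333 × 1.4805) = 6.56333 + 0.00747927 = 6.57081 m along the plane.
The resultant acts 0.313333 + 0.00747927 = 0.320812 m (along the plate) below the hinge at the top edge, so the moment about the hinge is M = F × 0.320812 = 80.072 × 0.320812 = 25.6881 kN·m.
A normal force at the bottom, 0.94 m from the hinge, must supply this moment: P = 25.6881/0.94 = 27.3278 kN.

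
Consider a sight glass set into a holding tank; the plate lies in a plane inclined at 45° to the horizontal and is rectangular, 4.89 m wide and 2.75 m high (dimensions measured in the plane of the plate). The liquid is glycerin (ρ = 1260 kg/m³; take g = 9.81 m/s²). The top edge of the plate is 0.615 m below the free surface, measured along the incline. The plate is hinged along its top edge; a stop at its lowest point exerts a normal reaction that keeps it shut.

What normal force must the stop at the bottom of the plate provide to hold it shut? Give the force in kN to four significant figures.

γ = ρg = 1260 × 9.81 / 1000 = 12.3606 kN/m³.
Let θ = 45° be the plate's angle to the horizontal; measure y along the incline from where the plane meets the free surface. Vertical depth h = y·sinθ with sinθ = 0.707107.
The centroid lies 2.75/2 = 1.375 m below the top edge, so y_c = 0.615 + 1.375 = 1.99 m and h_c = 1.99 × 0.707107 = 1.40714 m.
A = 4.89 × 2.75 = 13.4475 m².
Resultant F = γ·h_c·A = 12.3606 × 1.40714 × 13.4475 = 233.894 kN.
I_c = b·h³/12 = 4.89 × 2.75³/12 = 8.47473 m⁴.
Centre of pressure: y_p = y_c + I_c/(y_c·A) = 1.99 + 8.47473/(1.99 × 13.4475) = 1.99 + 0.316688 = 2.30669 m along the plane.
The resultant acts 1.375 + 0.316688 = 1.69169 m (along the plate) below the hinge at the top edge, so the moment about the hinge is M = F × 1.69169 = 233.894 × 1.69169 = 395.676 kN·m.
A normal force at the bottom, 2.75 m from the hinge, must supply this moment: P = 395.676/2.75 = 143.882 kN.

P ≈ 143.9 kN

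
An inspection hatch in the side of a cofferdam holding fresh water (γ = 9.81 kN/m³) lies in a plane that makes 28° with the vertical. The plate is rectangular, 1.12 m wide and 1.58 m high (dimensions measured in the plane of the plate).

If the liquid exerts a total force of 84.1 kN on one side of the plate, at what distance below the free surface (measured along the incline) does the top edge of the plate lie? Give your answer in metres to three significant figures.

γ = 9.81 kN/m³.
A = 1.12 × 1.58 = 1.7696 m².
From F = γ·h_c·A, the centroid depth is h_c = 84.1/(9.81 × 1.7696) = 4.84453 m.
The plate makes 28° with the vertical, i.e. θ = 90° − 28° = 62° to the horizontal. Measuring y along the incline from the free-surface line, vertical depth h = y·sinθ with sinθ = 0.882948.
Along the incline, y_c = h_c/sinθ = 4.84453/0.882948 = 5.48677 m.
The centroid lies 1.58/2 = 0.79 m below the top edge, so the top edge sits at y_top = 5.48677 − 0.79 = 4.69677 m along the incline.

y_top ≈ 4.70 m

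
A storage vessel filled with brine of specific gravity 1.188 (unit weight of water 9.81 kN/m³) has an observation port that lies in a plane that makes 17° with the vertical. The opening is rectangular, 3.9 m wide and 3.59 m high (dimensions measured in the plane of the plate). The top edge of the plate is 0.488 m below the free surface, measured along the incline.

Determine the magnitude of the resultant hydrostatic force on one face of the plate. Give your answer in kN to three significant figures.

γ = 1.188 × 9.81 = 11.65428 kN/m³.
The plate makes 17° with the vertical, i.e. θ = 90° − 17° = 73° to the horizontal. Measuring y along the incline from the free-surface line, vertical depth h = y·sinθ with sinθ = 0.956305.
The centroid lies 3.59/2 = 1.795 m below the top edge, so y_c = 0.488 + 1.795 = 2.283 m and h_c = 2.283 × 0.956305 = 2.18324 m.
A = 3.9 × 3.59 = 14.001 m².
Resultant F = γ·h_c·A = 11.65428 × 2.18324 × 14.001 = 356.243 kN.

F ≈ 356 kN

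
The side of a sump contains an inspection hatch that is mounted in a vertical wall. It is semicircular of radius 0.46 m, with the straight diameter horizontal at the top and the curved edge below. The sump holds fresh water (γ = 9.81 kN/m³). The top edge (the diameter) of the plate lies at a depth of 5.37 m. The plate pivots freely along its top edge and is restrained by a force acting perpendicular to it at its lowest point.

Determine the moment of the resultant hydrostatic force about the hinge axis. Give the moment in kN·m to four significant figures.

γ = 9.81 kN/m³.
The centroid of a semicircle lies 4r/(3π) = 0.19523 m from the diameter, here below the top edge, so the centroid depth is h_c = 5.37 + 0.19523 = 5.56523 m.
A = πr²/2 = π × 0.46²/2 = 0.332381 m².
Resultant F = γ·h_c·A = 9.81 × 5.56523 × 0.332381 = 18.1463 kN.
I_c = (π/8 − 8/(9π))·r⁴ = 0.109757 × 0.46⁴ = 0.00491432 m⁴.
Centre of pressure: y_p = y_c + I_c/(y_c·A) = 5.56523 + 0.00491432/(5.56523 × 0.332381) = 5.56523 + 0.00265671 = 5.56789 m along the plane.
The resultant acts 0.19523 + 0.00265671 = 0.197887 m (along the plate) below the hinge at the top edge, so the moment about the hinge is M = F × 0.197887 = 18.1463 × 0.197887 = 3.59092 kN·m.

M ≈ 3.591 kN·m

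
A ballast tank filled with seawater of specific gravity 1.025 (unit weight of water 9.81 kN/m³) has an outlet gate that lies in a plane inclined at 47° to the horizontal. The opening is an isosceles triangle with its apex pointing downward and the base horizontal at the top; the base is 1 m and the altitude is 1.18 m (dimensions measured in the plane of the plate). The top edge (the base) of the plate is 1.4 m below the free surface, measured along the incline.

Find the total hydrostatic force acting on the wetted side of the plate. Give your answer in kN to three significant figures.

F ≈ 7.78 kN

γ = 1.025 × 9.81 = 10.05525 kN/m³.
Let θ = 47° be the plate's angle to the horizontal; measure y along the incline from where the plane meets the free surface. Vertical depth h = y·sinθ with sinθ = 0.731354.
With the apex down, the centroid sits h/3 = 1.18/3 = 0.393333 m below the base (the top edge), so y_c = 1.4 + 0.393333 = 1.79333 m and h_c = 1.79333 × 0.731354 = 1.31156 m.
A = ½ × 1 × 1.18 = 0.59 m².
Resultant F = γ·h_c·A = 10.05525 × 1.31156 × 0.59 = 7.78096 kN.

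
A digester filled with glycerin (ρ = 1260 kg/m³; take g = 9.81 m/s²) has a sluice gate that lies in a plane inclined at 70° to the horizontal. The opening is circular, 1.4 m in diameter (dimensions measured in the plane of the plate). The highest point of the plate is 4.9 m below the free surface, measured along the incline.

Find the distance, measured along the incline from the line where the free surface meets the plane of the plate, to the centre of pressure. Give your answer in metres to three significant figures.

y_p = 5.62 m

γ = ρg = 1260 × 9.81 / 1000 = 12.3606 kN/m³.
Let θ = 70° be the plate's angle to the horizontal; measure y along the incline from where the plane meets the free surface. Vertical depth h = y·sinθ with sinθ = 0.939693.
The centroid is at the centre, 0.7 m below the top of the plate, so y_c = 4.9 + 0.7 = 5.6 m and h_c = 5.6 × 0.939693 = 5.26228 m.
A = π(0.7)² = 1.53938 m².
Resultant F = γ·h_c·A = 12.3606 × 5.26228 × 1.53938 = 100.129 kN.
I_c = πr⁴/4 = π × 0.7⁴/4 = 0.188574 m⁴.
Centre of pressure: y_p = y_c + I_c/(y_c·A) = 5.6 + 0.188574/(5.6 × 1.53938) = 5.6 + 0.021875 = 5.62187 m along the plane.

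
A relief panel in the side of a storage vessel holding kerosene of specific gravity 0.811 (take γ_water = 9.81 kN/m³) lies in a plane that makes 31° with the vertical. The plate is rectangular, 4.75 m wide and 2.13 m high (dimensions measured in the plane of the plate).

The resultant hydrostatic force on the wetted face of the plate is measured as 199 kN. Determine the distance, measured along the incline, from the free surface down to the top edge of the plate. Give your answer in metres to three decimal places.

y_top ≈ 1.819 m

γ = 0.811 × 9.81 = 7.95591 kN/m³.
A = 4.75 × 2.13 = 10.1175 m².
From F = γ·h_c·A, the centroid depth is h_c = 199/(7.95591 × 10.1175) = 2.47224 m.
The plate makes 31° with the vertical, i.e. θ = 90° − 31° = 59° to the horizontal. Measuring y along the incline from the free-surface line, vertical depth h = y·sinθ with sinθ = 0.857167.
Along the incline, y_c = h_c/sinθ = 2.47224/0.857167 = 2.8842 m.
The centroid lies 2.13/2 = 1.065 m below the top edge, so the top edge sits at y_top = 2.8842 − 1.065 = 1.8192 m along the incline.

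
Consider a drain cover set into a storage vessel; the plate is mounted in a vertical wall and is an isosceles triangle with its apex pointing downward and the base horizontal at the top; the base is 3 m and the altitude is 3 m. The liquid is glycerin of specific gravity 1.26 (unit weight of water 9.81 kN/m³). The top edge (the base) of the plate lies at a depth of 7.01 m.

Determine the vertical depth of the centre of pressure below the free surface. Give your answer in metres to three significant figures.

h_p = 8.07 m

γ = 1.26 × 9.81 = 12.3606 kN/m³.
With the apex down, the centroid sits h/3 = 3/3 = 1 m below the base (the top edge), so the centroid depth is h_c = 7.01 + 1 = 8.01 m.
A = ½ × 3 × 3 = 4.5 m².
Resultant F = γ·h_c·A = 12.3606 × 8.01 × 4.5 = 445.538 kN.
I_c = b·h³/36 = 3 × 3³/36 = 2.25 m⁴.
Centre of pressure: y_p = y_c + I_c/(y_c·A) = 8.01 + 2.25/(8.01 × 4.5) = 8.01 + 0.062422 = 8.07242 m along the plane.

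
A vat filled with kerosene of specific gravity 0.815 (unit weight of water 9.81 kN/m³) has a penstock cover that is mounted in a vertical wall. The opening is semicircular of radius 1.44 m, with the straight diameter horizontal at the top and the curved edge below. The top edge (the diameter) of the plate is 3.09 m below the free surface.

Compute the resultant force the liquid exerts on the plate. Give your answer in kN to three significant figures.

γ = 0.815 × 9.81 = 7.99515 kN/m³.
The centroid of a semicircle lies 4r/(3π) = 0.611155 m from the diameter, here below the top edge, so the centroid depth is h_c = 3.09 + 0.611155 = 3.70115 m.
A = πr²/2 = π × 1.44²/2 = 3.2572 m².
Resultant F = γ·h_c·A = 7.99515 × 3.70115 × 3.2572 = 96.3846 kN.

F ≈ 96.4 kN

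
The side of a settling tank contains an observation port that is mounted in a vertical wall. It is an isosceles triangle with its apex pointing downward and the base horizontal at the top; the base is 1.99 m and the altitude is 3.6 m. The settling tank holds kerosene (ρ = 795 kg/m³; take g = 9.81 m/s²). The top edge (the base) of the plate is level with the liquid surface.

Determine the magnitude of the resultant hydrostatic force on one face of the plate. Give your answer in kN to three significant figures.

γ = ρg = 795 × 9.81 / 1000 = 7.79895 kN/m³.
With the apex down, the centroid sits h/3 = 3.6/3 = 1.2 m below the base (the top edge), so the centroid depth is h_c = 1.2 m.
A = ½ × 1.99 × 3.6 = 3.582 m².
Resultant F = γ·h_c·A = 7.79895 × 1.2 × 3.582 = 33.523 kN.

F ≈ 33.5 kN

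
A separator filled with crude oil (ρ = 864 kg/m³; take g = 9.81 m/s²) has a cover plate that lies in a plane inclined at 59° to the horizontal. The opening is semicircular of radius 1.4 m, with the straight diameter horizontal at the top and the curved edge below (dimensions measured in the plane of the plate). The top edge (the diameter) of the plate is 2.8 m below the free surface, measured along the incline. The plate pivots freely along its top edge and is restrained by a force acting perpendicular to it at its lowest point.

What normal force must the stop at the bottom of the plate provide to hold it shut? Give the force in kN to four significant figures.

P ≈ 34.41 kN

γ = ρg = 864 × 9.81 / 1000 = 8.47584 kN/m³.
Let θ = 59° be the plate's angle to the horizontal; measure y along the incline from where the plane meets the free surface. Vertical depth h = y·sinθ with sinθ = 0.857167.
The centroid of a semicircle lies 4r/(3π) = 0.594178 m from the diameter, here below the top edge, so y_c = 2.8 + 0.594178 = 3.39418 m and h_c = 3.39418 × 0.857167 = 2.90938 m.
A = πr²/2 = π × 1.4²/2 = 3.07876 m².
Resultant F = γ·h_c·A = 8.47584 × 2.90938 × 3.07876 = 75.9205 kN.
I_c = (π/8 − 8/(9π))·r⁴ = 0.109757 × 1.4⁴ = 0.421642 m⁴.
Centre of pressure: y_p = y_c + I_c/(y_c·A) = 3.39418 + 0.421642/(3.39418 × 3.07876) = 3.39418 + 0.040349 = 3.43453 m along the plane.
The resultant acts 0.594178 + 0.040349 = 0.634527 m (along the plate) below the hinge at the top edge, so the moment about the hinge is M = F × 0.634527 = 75.9205 × 0.634527 = 48.1736 kN·m.
A normal force at the bottom, 1.4 m from the hinge, must supply this moment: P = 48.1736/1.4 = 34.4097 kN.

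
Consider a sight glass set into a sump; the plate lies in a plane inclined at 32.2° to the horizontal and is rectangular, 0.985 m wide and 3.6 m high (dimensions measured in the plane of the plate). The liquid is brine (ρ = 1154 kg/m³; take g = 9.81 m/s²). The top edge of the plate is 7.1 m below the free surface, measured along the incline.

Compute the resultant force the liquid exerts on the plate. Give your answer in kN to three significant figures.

F ≈ 190 kN

γ = ρg = 1154 × 9.81 / 1000 = 11.32074 kN/m³.
Let θ = 32.2° be the plate's angle to the horizontal; measure y along the incline from where the plane meets the free surface. Vertical depth h = y·sinθ with sinθ = 0.532876.
The centroid lies 3.6/2 = 1.8 m below the top edge, so y_c = 7.1 + 1.8 = 8.9 m and h_c = 8.9 × 0.532876 = 4.7426 m.
A = 0.985 × 3.6 = 3.546 m².
Resultant F = γ·h_c·A = 11.32074 × 4.7426 × 3.546 = 190.384 kN.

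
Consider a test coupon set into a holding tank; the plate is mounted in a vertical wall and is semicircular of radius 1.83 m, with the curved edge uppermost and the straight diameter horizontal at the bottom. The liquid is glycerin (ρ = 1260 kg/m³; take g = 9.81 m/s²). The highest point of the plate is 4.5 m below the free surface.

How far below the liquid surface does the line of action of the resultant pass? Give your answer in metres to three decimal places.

h_p = 5.595 m

γ = ρg = 1260 × 9.81 / 1000 = 12.3606 kN/m³.
The centroid lies 4r/(3π) = 0.776676 m above the diameter, so r − 4r/(3π) = 1.83 − 0.776676 = 1.05332 m below the topmost point, so the centroid depth is h_c = 4.5 + 1.05332 = 5.55332 m.
A = πr²/2 = π × 1.83²/2 = 5.26044 m².
Resultant F = γ·h_c·A = 12.3606 × 5.55332 × 5.26044 = 361.089 kN.
I_c = (π/8 − 8/(9π))·r⁴ = 0.109757 × 1.83⁴ = 1.23094 m⁴.
Centre of pressure: y_p = y_c + I_c/(y_c·A) = 5.55332 + 1.23094/(5.55332 × 5.26044) = 5.55332 + 0.0421369 = 5.59546 m along the plane.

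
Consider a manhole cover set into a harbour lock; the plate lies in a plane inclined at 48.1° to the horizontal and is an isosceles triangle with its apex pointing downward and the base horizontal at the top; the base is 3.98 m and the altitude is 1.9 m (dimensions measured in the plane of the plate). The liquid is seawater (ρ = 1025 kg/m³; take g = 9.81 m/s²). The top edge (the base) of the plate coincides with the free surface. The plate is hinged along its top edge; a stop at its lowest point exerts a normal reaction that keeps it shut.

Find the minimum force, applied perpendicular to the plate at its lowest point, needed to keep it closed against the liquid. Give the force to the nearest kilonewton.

γ = ρg = 1025 × 9.81 / 1000 = 10.05525 kN/m³.
Let θ = 48.1° be the plate's angle to the horizontal; measure y along the incline from where the plane meets the free surface. Vertical depth h = y·sinθ with sinθ = 0.744312.
With the apex down, the centroid sits h/3 = 1.9/3 = 0.633333 m below the base (the top edge), so y_c = 0.633333 m and h_c = 0.633333 × 0.744312 = 0.471397 m.
A = ½ × 3.98 × 1.9 = 3.781 m².
Resultant F = γ·h_c·A = 10.05525 × 0.471397 × 3.781 = 17.922 kN.
I_c = b·h³/36 = 3.98 × 1.9³/36 = 0.758301 m⁴.
Centre of pressure: y_p = y_c + I_c/(y_c·A) = 0.633333 + 0.758301/(0.633333 × 3.781) = 0.633333 + 0.316667 = 0.95 m along the plane.
The resultant acts 0.633333 + 0.316667 = 0.95 m (along the plate) below the hinge at the top edge, so the moment about the hinge is M = F × 0.95 = 17.922 × 0.95 = 17.0259 kN·m.
A normal force at the bottom, 1.9 m from the hinge, must supply this moment: P = 17.0259/1.9 = 8.961 kN.

P ≈ 9 kN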